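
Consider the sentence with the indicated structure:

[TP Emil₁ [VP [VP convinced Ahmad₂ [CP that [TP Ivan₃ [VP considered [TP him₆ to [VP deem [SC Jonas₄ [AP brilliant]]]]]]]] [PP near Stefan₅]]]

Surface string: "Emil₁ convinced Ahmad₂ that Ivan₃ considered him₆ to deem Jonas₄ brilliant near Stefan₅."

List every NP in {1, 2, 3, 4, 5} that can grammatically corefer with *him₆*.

{1, 2, 5}

*him* is a pronoun, so Principle B applies: it must be free in its binding domain.
Binding domain of *him₆*: the embedded TP, whose subject is Ivan₃.
*Emil₁* c-commands the pronoun but from outside its binding domain, and is not c-commanded by it → coindexation permitted.
*Ahmad₂* c-commands the pronoun but from outside its binding domain, and is not c-commanded by it → coindexation permitted.
*Ivan₃* c-commands the pronoun within its binding domain → coindexation would violate Principle B.
*Jonas₄*: the pronoun c-commands this R-expression → coindexation would violate Principle C on *Jonas₄*.
*Stefan₅* and the pronoun do not c-command one another → neither Principle B nor Principle C is at stake; coindexation permitted.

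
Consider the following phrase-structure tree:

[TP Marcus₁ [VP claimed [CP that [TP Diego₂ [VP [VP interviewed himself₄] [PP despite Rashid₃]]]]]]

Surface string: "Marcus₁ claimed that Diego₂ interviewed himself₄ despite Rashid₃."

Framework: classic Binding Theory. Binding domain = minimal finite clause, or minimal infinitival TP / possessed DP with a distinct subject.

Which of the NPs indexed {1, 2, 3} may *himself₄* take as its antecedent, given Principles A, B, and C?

*himself* is an anaphor, so Principle A applies: it must be bound in its binding domain.
Binding domain of *himself₄*: the embedded TP, whose subject is Diego₂.
*Marcus₁* c-commands the anaphor but is outside its binding domain → cannot satisfy Principle A.
*Diego₂* c-commands the anaphor within its binding domain → licit binder.
*Rashid₃* does not c-command the anaphor → cannot bind it.

{2}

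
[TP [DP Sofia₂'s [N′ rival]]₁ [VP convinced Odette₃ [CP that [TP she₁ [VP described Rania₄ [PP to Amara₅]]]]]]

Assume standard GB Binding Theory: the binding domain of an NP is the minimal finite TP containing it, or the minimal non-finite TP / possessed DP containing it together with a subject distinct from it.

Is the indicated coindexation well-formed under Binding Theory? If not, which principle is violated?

grammatical

The two coindexed NPs are *[Sofia₂'s rival]₁* and *she₁*.
*she₁* is a pronoun; nothing c-commands it within its binding domain (the embedded TP.), so Principle B holds trivially.
*[Sofia₂'s rival]₁* is an R-expression; *she₁* does not c-command it, and no other NP shares its index, so Principle C is satisfied.
All principles are respected.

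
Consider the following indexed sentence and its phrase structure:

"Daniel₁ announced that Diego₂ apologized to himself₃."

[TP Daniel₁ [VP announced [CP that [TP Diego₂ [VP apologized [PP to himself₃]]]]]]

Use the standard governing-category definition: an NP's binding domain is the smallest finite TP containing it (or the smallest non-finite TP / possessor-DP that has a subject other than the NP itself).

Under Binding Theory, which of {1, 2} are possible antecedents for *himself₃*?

*himself* is an anaphor, so Principle A applies: it must be bound in its binding domain.
Binding domain of *himself₃*: the embedded TP, whose subject is Diego₂.
*Daniel₁* c-commands the anaphor but is outside its binding domain → cannot satisfy Principle A.
*Diego₂* c-commands the anaphor within its binding domain → licit binder.

{2}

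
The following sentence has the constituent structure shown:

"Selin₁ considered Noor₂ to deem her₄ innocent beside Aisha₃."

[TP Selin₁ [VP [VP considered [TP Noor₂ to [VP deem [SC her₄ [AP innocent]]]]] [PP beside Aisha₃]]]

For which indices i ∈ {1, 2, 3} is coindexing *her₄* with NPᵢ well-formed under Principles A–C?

*her* is a pronoun, so Principle B applies: it must be free in its binding domain.
Binding domain of *her₄*: the embedded TP, whose subject is Noor₂.
*Selin₁* c-commands the pronoun but from outside its binding domain, and is not c-commanded by it → coindexation permitted.
*Noor₂* c-commands the pronoun within its binding domain → coindexation would violate Principle B.
*Aisha₃* and the pronoun do not c-command one another → neither Principle B nor Principle C is at stake; coindexation permitted.

{1, 3}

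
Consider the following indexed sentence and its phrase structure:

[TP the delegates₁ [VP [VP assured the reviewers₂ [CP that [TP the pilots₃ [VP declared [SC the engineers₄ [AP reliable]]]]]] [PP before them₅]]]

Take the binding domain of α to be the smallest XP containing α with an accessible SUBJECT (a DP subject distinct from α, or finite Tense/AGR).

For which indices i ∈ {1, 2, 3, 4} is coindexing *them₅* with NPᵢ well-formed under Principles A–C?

*them* is a pronoun, so Principle B applies: it must be free in its binding domain.
Binding domain of *them₅*: the matrix TP, whose subject is the delegates₁.
*the delegates₁* c-commands the pronoun within its binding domain → coindexation would violate Principle B.
*the reviewers₂* and the pronoun do not c-command one another → neither Principle B nor Principle C is at stake; coindexation permitted.
*the pilots₃* and the pronoun do not c-command one another → neither Principle B nor Principle C is at stake; coindexation permitted.
*the engineers₄* and the pronoun do not c-command one another → neither Principle B nor Principle C is at stake; coindexation permitted.

{2, 3, 4}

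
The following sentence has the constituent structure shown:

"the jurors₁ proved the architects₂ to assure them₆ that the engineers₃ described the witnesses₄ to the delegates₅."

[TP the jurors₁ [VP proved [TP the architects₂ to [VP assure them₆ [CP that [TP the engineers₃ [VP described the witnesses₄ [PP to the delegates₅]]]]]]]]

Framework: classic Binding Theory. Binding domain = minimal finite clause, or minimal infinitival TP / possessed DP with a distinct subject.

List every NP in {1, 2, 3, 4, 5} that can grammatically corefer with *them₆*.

{1}

*them* is a pronoun, so Principle B applies: it must be free in its binding domain.
Binding domain of *them₆*: the embedded TP, whose subject is the architects₂.
*the jurors₁* c-commands the pronoun but from outside its binding domain, and is not c-commanded by it → coindexation permitted.
*the architects₂* c-commands the pronoun within its binding domain → coindexation would violate Principle B.
*the engineers₃*: the pronoun c-commands this R-expression → coindexation would violate Principle C on *the engineers₃*.
*the witnesses₄*: the pronoun c-commands this R-expression → coindexation would violate Principle C on *the witnesses₄*.
*the delegates₅*: the pronoun c-commands this R-expression → coindexation would violate Principle C on *the delegates₅*.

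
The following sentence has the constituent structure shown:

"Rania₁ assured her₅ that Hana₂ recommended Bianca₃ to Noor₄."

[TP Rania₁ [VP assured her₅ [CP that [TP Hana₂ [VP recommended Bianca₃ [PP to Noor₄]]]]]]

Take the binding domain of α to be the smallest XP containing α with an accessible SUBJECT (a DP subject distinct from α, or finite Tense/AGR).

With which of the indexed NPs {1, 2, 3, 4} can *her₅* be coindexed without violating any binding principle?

none

*her* is a pronoun, so Principle B applies: it must be free in its binding domain.
Binding domain of *her₅*: the matrix TP, whose subject is Rania₁.
*Rania₁* c-commands the pronoun within its binding domain → coindexation would violate Principle B.
*Hana₂*: the pronoun c-commands this R-expression → coindexation would violate Principle C on *Hana₂*.
*Bianca₃*: the pronoun c-commands this R-expression → coindexation would violate Principle C on *Bianca₃*.
*Noor₄*: the pronoun c-commands this R-expression → coindexation would violate Principle C on *Noor₄*.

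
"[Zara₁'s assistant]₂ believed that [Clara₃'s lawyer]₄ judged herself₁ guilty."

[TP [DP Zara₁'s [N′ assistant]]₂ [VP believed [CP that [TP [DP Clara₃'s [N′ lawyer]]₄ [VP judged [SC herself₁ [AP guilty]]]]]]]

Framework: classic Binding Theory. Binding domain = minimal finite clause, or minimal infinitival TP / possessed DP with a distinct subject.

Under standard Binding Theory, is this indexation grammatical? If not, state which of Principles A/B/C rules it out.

Principle A

The two coindexed NPs are *Zara₁* and *herself₁*.
*herself₁* is an anaphor. Principle A requires it to be bound within its binding domain — the embedded TP, whose subject is [Clara₃'s lawyer]₄.
Within that domain it is c-commanded by *[Clara₃'s lawyer]₄*, which does not share its index.
*Zara₁* does not c-command the anaphor at all.
The anaphor is unbound in its domain → Principle A violation.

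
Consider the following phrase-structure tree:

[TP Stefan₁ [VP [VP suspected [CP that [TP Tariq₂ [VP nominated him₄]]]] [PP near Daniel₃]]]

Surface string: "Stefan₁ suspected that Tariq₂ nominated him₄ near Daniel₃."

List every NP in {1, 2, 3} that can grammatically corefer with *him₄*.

{1, 3}

*him* is a pronoun, so Principle B applies: it must be free in its binding domain.
Binding domain of *him₄*: the embedded TP, whose subject is Tariq₂.
*Stefan₁* c-commands the pronoun but from outside its binding domain, and is not c-commanded by it → coindexation permitted.
*Tariq₂* c-commands the pronoun within its binding domain → coindexation would violate Principle B.
*Daniel₃* and the pronoun do not c-command one another → neither Principle B nor Principle C is at stake; coindexation permitted.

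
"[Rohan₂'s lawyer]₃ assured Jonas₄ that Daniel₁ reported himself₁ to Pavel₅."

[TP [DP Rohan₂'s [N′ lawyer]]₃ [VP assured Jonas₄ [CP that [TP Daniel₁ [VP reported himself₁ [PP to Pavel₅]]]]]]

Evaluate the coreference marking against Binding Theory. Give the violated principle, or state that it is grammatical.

The two coindexed NPs are *Daniel₁* and *himself₁*.
*himself₁* is an anaphor; its binding domain is the embedded TP, whose subject is Daniel₁. *Daniel₁* c-commands it within that domain and shares its index, so Principle A is satisfied.
*Daniel₁* is an R-expression; *himself₁* does not c-command it, and no other NP shares its index, so Principle C is satisfied.
All principles are respected.

grammatical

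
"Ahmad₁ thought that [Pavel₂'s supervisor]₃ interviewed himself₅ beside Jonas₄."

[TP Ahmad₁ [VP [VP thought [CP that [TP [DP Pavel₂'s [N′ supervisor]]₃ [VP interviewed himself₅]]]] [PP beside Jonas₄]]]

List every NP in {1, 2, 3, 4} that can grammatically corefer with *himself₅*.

*himself* is an anaphor, so Principle A applies: it must be bound in its binding domain.
Binding domain of *himself₅*: the embedded TP, whose subject is [Pavel₂'s supervisor]₃.
*Ahmad₁* c-commands the anaphor but is outside its binding domain → cannot satisfy Principle A.
*Pavel₂* does not c-command the anaphor → cannot bind it.
*[Pavel₂'s supervisor]₃* c-commands the anaphor within its binding domain → licit binder.
*Jonas₄* does not c-command the anaphor → cannot bind it.

{3}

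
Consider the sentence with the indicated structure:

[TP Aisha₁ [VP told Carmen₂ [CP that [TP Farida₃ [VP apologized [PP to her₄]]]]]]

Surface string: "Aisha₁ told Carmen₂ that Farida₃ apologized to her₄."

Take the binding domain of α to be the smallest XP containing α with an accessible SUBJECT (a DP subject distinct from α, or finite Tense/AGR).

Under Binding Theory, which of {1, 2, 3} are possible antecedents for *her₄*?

{1, 2}

*her* is a pronoun, so Principle B applies: it must be free in its binding domain.
Binding domain of *her₄*: the embedded TP, whose subject is Farida₃.
*Aisha₁* c-commands the pronoun but from outside its binding domain, and is not c-commanded by it → coindexation permitted.
*Carmen₂* c-commands the pronoun but from outside its binding domain, and is not c-commanded by it → coindexation permitted.
*Farida₃* c-commands the pronoun within its binding domain → coindexation would violate Principle B.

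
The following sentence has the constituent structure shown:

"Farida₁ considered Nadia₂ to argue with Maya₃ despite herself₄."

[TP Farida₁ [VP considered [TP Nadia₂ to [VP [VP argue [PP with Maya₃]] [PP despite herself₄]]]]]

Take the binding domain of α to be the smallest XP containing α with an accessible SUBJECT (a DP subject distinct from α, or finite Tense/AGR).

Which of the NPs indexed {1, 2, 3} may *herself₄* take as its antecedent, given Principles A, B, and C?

{2}

*herself* is an anaphor, so Principle A applies: it must be bound in its binding domain.
Binding domain of *herself₄*: the embedded TP, whose subject is Nadia₂.
*Farida₁* c-commands the anaphor but is outside its binding domain → cannot satisfy Principle A.
*Nadia₂* c-commands the anaphor within its binding domain → licit binder.
*Maya₃* does not c-command the anaphor → cannot bind it.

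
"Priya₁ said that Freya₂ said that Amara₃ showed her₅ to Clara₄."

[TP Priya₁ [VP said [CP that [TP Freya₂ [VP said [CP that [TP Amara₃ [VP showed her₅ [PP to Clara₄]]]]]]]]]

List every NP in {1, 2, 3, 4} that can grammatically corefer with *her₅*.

{1, 2}

*her* is a pronoun, so Principle B applies: it must be free in its binding domain.
Binding domain of *her₅*: the embedded TP, whose subject is Amara₃.
*Priya₁* c-commands the pronoun but from outside its binding domain, and is not c-commanded by it → coindexation permitted.
*Freya₂* c-commands the pronoun but from outside its binding domain, and is not c-commanded by it → coindexation permitted.
*Amara₃* c-commands the pronoun within its binding domain → coindexation would violate Principle B.
*Clara₄*: the pronoun c-commands this R-expression → coindexation would violate Principle C on *Clara₄*.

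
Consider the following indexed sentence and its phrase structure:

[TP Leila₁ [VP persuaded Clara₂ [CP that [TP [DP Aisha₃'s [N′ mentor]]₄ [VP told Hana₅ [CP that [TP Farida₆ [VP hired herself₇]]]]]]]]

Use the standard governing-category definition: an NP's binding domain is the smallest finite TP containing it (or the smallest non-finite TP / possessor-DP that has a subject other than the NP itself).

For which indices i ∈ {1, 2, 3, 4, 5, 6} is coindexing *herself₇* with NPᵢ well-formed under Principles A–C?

{6}

*herself* is an anaphor, so Principle A applies: it must be bound in its binding domain.
Binding domain of *herself₇*: the embedded TP, whose subject is Farida₆.
*Leila₁* c-commands the anaphor but is outside its binding domain → cannot satisfy Principle A.
*Clara₂* c-commands the anaphor but is outside its binding domain → cannot satisfy Principle A.
*Aisha₃* does not c-command the anaphor → cannot bind it.
*[Aisha₃'s mentor]₄* c-commands the anaphor but is outside its binding domain → cannot satisfy Principle A.
*Hana₅* c-commands the anaphor but is outside its binding domain → cannot satisfy Principle A.
*Farida₆* c-commands the anaphor within its binding domain → licit binder.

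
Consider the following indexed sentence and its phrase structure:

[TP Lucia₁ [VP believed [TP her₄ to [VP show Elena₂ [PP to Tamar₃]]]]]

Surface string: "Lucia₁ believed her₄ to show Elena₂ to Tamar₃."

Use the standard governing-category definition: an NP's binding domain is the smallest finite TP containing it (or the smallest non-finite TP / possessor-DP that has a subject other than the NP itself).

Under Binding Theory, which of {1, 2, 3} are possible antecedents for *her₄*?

none

*her* is a pronoun, so Principle B applies: it must be free in its binding domain.
Binding domain of *her₄*: the matrix TP, whose subject is Lucia₁.
*Lucia₁* c-commands the pronoun within its binding domain → coindexation would violate Principle B.
*Elena₂*: the pronoun c-commands this R-expression → coindexation would violate Principle C on *Elena₂*.
*Tamar₃*: the pronoun c-commands this R-expression → coindexation would violate Principle C on *Tamar₃*.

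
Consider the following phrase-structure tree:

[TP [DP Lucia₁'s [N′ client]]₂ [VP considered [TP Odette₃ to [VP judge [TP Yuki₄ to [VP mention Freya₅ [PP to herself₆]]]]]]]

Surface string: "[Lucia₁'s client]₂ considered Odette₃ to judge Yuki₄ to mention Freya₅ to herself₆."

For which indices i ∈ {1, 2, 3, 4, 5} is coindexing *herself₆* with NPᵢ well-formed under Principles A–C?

*herself* is an anaphor, so Principle A applies: it must be bound in its binding domain.
Binding domain of *herself₆*: the embedded TP, whose subject is Yuki₄.
*Lucia₁* does not c-command the anaphor → cannot bind it.
*[Lucia₁'s client]₂* c-commands the anaphor but is outside its binding domain → cannot satisfy Principle A.
*Odette₃* c-commands the anaphor but is outside its binding domain → cannot satisfy Principle A.
*Yuki₄* c-commands the anaphor within its binding domain → licit binder.
*Freya₅* c-commands the anaphor within its binding domain → licit binder.

{4, 5}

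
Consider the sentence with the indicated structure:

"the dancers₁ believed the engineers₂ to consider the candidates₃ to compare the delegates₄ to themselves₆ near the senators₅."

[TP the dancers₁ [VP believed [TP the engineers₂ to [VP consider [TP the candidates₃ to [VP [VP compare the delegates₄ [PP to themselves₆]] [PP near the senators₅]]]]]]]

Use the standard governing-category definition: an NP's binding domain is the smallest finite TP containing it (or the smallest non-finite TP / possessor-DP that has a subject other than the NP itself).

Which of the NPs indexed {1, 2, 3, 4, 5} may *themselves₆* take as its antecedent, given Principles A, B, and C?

{3, 4}

*themselves* is an anaphor, so Principle A applies: it must be bound in its binding domain.
Binding domain of *themselves₆*: the embedded TP, whose subject is the candidates₃.
*the dancers₁* c-commands the anaphor but is outside its binding domain → cannot satisfy Principle A.
*the engineers₂* c-commands the anaphor but is outside its binding domain → cannot satisfy Principle A.
*the candidates₃* c-commands the anaphor within its binding domain → licit binder.
*the delegates₄* c-commands the anaphor within its binding domain → licit binder.
*the senators₅* does not c-command the anaphor → cannot bind it.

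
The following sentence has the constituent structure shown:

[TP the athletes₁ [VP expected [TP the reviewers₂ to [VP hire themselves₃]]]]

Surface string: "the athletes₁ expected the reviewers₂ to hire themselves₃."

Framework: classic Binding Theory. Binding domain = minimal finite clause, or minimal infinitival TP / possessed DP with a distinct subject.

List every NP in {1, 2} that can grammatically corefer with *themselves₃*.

{2}

*themselves* is an anaphor, so Principle A applies: it must be bound in its binding domain.
Binding domain of *themselves₃*: the embedded TP, whose subject is the reviewers₂.
*the athletes₁* c-commands the anaphor but is outside its binding domain → cannot satisfy Principle A.
*the reviewers₂* c-commands the anaphor within its binding domain → licit binder.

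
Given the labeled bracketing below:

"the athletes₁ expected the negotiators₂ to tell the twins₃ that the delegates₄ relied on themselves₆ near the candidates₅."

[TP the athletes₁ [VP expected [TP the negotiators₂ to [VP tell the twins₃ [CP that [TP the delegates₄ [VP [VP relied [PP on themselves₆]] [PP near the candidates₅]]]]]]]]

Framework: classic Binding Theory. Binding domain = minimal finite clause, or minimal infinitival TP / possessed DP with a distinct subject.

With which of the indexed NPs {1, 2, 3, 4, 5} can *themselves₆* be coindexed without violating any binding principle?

*themselves* is an anaphor, so Principle A applies: it must be bound in its binding domain.
Binding domain of *themselves₆*: the embedded TP, whose subject is the delegates₄.
*the athletes₁* c-commands the anaphor but is outside its binding domain → cannot satisfy Principle A.
*the negotiators₂* c-commands the anaphor but is outside its binding domain → cannot satisfy Principle A.
*the twins₃* c-commands the anaphor but is outside its binding domain → cannot satisfy Principle A.
*the delegates₄* c-commands the anaphor within its binding domain → licit binder.
*the candidates₅* does not c-command the anaphor → cannot bind it.

{4}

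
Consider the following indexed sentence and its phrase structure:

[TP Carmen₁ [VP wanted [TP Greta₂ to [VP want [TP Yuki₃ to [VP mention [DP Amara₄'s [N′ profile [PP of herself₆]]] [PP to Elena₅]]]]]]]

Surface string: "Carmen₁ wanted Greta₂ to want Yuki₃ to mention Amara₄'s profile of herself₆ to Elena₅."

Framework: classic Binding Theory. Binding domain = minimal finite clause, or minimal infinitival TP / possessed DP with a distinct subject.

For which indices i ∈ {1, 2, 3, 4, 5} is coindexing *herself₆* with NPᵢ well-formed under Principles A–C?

*herself* is an anaphor, so Principle A applies: it must be bound in its binding domain.
Binding domain of *herself₆*: the possessed DP, whose subject is Amara₄.
*Carmen₁* c-commands the anaphor but is outside its binding domain → cannot satisfy Principle A.
*Greta₂* c-commands the anaphor but is outside its binding domain → cannot satisfy Principle A.
*Yuki₃* c-commands the anaphor but is outside its binding domain → cannot satisfy Principle A.
*Amara₄* c-commands the anaphor within its binding domain → licit binder.
*Elena₅* does not c-command the anaphor → cannot bind it.

{4}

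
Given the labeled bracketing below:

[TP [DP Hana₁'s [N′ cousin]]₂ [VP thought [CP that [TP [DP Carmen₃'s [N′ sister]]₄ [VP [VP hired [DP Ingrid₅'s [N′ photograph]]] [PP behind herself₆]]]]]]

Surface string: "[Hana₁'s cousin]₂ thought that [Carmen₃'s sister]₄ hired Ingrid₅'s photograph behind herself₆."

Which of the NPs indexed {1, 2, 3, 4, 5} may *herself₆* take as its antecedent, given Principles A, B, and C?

{4}

*herself* is an anaphor, so Principle A applies: it must be bound in its binding domain.
Binding domain of *herself₆*: the embedded TP, whose subject is [Carmen₃'s sister]₄.
*Hana₁* does not c-command the anaphor → cannot bind it.
*[Hana₁'s cousin]₂* c-commands the anaphor but is outside its binding domain → cannot satisfy Principle A.
*Carmen₃* does not c-command the anaphor → cannot bind it.
*[Carmen₃'s sister]₄* c-commands the anaphor within its binding domain → licit binder.
*Ingrid₅* does not c-command the anaphor → cannot bind it.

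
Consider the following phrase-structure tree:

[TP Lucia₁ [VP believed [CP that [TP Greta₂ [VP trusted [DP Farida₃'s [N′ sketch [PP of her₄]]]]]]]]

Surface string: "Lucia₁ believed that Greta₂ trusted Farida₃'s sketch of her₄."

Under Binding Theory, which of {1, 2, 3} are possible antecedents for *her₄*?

*her* is a pronoun, so Principle B applies: it must be free in its binding domain.
Binding domain of *her₄*: the possessed DP, whose subject is Farida₃.
*Lucia₁* c-commands the pronoun but from outside its binding domain, and is not c-commanded by it → coindexation permitted.
*Greta₂* c-commands the pronoun but from outside its binding domain, and is not c-commanded by it → coindexation permitted.
*Farida₃* c-commands the pronoun within its binding domain → coindexation would violate Principle B.

{1, 2}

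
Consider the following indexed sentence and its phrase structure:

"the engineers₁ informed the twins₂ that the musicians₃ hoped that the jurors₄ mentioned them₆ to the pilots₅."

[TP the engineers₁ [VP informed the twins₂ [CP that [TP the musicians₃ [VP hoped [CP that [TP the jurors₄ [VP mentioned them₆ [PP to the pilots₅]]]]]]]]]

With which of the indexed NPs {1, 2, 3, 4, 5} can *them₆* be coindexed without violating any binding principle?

*them* is a pronoun, so Principle B applies: it must be free in its binding domain.
Binding domain of *them₆*: the embedded TP, whose subject is the jurors₄.
*the engineers₁* c-commands the pronoun but from outside its binding domain, and is not c-commanded by it → coindexation permitted.
*the twins₂* c-commands the pronoun but from outside its binding domain, and is not c-commanded by it → coindexation permitted.
*the musicians₃* c-commands the pronoun but from outside its binding domain, and is not c-commanded by it → coindexation permitted.
*the jurors₄* c-commands the pronoun within its binding domain → coindexation would violate Principle B.
*the pilots₅*: the pronoun c-commands this R-expression → coindexation would violate Principle C on *the pilots₅*.

{1, 2, 3}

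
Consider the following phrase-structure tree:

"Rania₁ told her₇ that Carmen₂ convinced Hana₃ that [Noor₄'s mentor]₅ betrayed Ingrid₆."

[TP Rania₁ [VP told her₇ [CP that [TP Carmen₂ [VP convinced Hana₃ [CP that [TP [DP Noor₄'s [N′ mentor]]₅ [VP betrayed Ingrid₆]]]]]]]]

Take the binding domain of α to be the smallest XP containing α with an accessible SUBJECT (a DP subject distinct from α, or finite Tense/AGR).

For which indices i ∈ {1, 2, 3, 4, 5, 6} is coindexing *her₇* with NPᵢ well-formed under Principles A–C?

none

*her* is a pronoun, so Principle B applies: it must be free in its binding domain.
Binding domain of *her₇*: the matrix TP, whose subject is Rania₁.
*Rania₁* c-commands the pronoun within its binding domain → coindexation would violate Principle B.
*Carmen₂*: the pronoun c-commands this R-expression → coindexation would violate Principle C on *Carmen₂*.
*Hana₃*: the pronoun c-commands this R-expression → coindexation would violate Principle C on *Hana₃*.
*Noor₄*: the pronoun c-commands this R-expression → coindexation would violate Principle C on *Noor₄*.
*[Noor₄'s mentor]₅*: the pronoun c-commands this R-expression → coindexation would violate Principle C on *[Noor₄'s mentor]₅*.
*Ingrid₆*: the pronoun c-commands this R-expression → coindexation would violate Principle C on *Ingrid₆*.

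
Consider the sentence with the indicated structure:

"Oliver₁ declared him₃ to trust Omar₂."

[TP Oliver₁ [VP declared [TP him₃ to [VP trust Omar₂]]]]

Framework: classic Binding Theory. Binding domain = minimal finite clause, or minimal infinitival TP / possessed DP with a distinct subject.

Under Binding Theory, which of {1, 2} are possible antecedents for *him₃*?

none

*him* is a pronoun, so Principle B applies: it must be free in its binding domain.
Binding domain of *him₃*: the matrix TP, whose subject is Oliver₁.
*Oliver₁* c-commands the pronoun within its binding domain → coindexation would violate Principle B.
*Omar₂*: the pronoun c-commands this R-expression → coindexation would violate Principle C on *Omar₂*.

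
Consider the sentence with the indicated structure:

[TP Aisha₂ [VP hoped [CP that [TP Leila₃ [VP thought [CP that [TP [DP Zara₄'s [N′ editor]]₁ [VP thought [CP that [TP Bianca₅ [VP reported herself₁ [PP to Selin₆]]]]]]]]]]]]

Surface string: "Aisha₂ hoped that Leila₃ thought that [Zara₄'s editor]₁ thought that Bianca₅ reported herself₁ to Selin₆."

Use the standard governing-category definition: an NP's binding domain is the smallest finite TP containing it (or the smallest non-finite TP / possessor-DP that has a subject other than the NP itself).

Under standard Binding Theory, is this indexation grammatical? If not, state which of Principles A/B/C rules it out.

The two coindexed NPs are *[Zara₄'s editor]₁* and *herself₁*.
*herself₁* is an anaphor. Principle A requires it to be bound within its binding domain — the embedded TP, whose subject is Bianca₅.
Within that domain it is c-commanded by *Bianca₅*, which does not share its index.
*[Zara₄'s editor]₁* does c-command the anaphor, but from outside its binding domain.
The anaphor is unbound in its domain → Principle A violation.

Principle A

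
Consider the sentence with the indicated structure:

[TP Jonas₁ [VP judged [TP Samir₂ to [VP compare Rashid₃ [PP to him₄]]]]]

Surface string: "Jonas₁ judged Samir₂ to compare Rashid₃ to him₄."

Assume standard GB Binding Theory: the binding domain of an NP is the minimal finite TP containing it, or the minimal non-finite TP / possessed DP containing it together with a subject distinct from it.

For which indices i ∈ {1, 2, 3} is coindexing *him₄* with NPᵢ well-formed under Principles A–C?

*him* is a pronoun, so Principle B applies: it must be free in its binding domain.
Binding domain of *him₄*: the embedded TP, whose subject is Samir₂.
*Jonas₁* c-commands the pronoun but from outside its binding domain, and is not c-commanded by it → coindexation permitted.
*Samir₂* c-commands the pronoun within its binding domain → coindexation would violate Principle B.
*Rashid₃* c-commands the pronoun within its binding domain → coindexation would violate Principle B.

{1}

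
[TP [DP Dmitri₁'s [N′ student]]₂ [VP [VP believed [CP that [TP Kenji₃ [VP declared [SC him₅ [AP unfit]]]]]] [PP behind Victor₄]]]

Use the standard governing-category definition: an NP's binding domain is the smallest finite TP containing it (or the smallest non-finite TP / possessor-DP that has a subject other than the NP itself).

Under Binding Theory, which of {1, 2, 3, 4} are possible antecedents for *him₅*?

{1, 2, 4}

*him* is a pronoun, so Principle B applies: it must be free in its binding domain.
Binding domain of *him₅*: the embedded TP, whose subject is Kenji₃.
*Dmitri₁* and the pronoun do not c-command one another → neither Principle B nor Principle C is at stake; coindexation permitted.
*[Dmitri₁'s student]₂* c-commands the pronoun but from outside its binding domain, and is not c-commanded by it → coindexation permitted.
*Kenji₃* c-commands the pronoun within its binding domain → coindexation would violate Principle B.
*Victor₄* and the pronoun do not c-command one another → neither Principle B nor Principle C is at stake; coindexation permitted.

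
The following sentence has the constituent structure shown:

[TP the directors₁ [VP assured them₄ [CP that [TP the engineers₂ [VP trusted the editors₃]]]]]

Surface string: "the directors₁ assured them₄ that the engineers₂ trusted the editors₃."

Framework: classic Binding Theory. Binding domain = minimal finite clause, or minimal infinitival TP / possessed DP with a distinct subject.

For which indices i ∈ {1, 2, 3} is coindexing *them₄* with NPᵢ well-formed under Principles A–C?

*them* is a pronoun, so Principle B applies: it must be free in its binding domain.
Binding domain of *them₄*: the matrix TP, whose subject is the directors₁.
*the directors₁* c-commands the pronoun within its binding domain → coindexation would violate Principle B.
*the engineers₂*: the pronoun c-commands this R-expression → coindexation would violate Principle C on *the engineers₂*.
*the editors₃*: the pronoun c-commands this R-expression → coindexation would violate Principle C on *the editors₃*.

none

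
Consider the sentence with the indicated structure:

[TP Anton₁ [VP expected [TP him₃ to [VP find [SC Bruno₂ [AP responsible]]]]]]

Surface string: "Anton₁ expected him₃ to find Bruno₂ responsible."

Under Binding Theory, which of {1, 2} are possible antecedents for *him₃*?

none

*him* is a pronoun, so Principle B applies: it must be free in its binding domain.
Binding domain of *him₃*: the matrix TP, whose subject is Anton₁.
*Anton₁* c-commands the pronoun within its binding domain → coindexation would violate Principle B.
*Bruno₂*: the pronoun c-commands this R-expression → coindexation would violate Principle C on *Bruno₂*.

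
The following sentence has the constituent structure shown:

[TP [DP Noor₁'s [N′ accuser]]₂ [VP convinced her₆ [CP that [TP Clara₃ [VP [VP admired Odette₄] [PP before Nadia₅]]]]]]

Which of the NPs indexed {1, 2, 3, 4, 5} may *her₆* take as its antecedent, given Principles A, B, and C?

{1}

*her* is a pronoun, so Principle B applies: it must be free in its binding domain.
Binding domain of *her₆*: the matrix TP, whose subject is [Noor₁'s accuser]₂.
*Noor₁* and the pronoun do not c-command one another → neither Principle B nor Principle C is at stake; coindexation permitted.
*[Noor₁'s accuser]₂* c-commands the pronoun within its binding domain → coindexation would violate Principle B.
*Clara₃*: the pronoun c-commands this R-expression → coindexation would violate Principle C on *Clara₃*.
*Odette₄*: the pronoun c-commands this R-expression → coindexation would violate Principle C on *Odette₄*.
*Nadia₅*: the pronoun c-commands this R-expression → coindexation would violate Principle C on *Nadia₅*.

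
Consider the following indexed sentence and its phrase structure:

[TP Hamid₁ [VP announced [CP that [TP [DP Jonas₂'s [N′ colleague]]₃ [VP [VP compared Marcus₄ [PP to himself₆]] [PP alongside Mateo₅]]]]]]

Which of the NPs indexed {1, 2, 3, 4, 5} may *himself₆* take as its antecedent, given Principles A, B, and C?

{3, 4}

*himself* is an anaphor, so Principle A applies: it must be bound in its binding domain.
Binding domain of *himself₆*: the embedded TP, whose subject is [Jonas₂'s colleague]₃.
*Hamid₁* c-commands the anaphor but is outside its binding domain → cannot satisfy Principle A.
*Jonas₂* does not c-command the anaphor → cannot bind it.
*[Jonas₂'s colleague]₃* c-commands the anaphor within its binding domain → licit binder.
*Marcus₄* c-commands the anaphor within its binding domain → licit binder.
*Mateo₅* does not c-command the anaphor → cannot bind it.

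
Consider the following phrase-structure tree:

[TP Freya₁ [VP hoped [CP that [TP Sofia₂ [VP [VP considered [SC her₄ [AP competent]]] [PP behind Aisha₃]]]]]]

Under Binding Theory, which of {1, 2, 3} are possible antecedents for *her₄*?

*her* is a pronoun, so Principle B applies: it must be free in its binding domain.
Binding domain of *her₄*: the embedded TP, whose subject is Sofia₂.
*Freya₁* c-commands the pronoun but from outside its binding domain, and is not c-commanded by it → coindexation permitted.
*Sofia₂* c-commands the pronoun within its binding domain → coindexation would violate Principle B.
*Aisha₃* and the pronoun do not c-command one another → neither Principle B nor Principle C is at stake; coindexation permitted.

{1, 3}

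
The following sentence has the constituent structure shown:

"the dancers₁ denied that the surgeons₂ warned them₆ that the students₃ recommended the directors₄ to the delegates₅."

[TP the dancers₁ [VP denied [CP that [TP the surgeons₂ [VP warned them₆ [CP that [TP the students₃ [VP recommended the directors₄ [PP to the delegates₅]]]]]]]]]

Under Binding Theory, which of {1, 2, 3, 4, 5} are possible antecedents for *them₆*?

{1}

*them* is a pronoun, so Principle B applies: it must be free in its binding domain.
Binding domain of *them₆*: the embedded TP, whose subject is the surgeons₂.
*the dancers₁* c-commands the pronoun but from outside its binding domain, and is not c-commanded by it → coindexation permitted.
*the surgeons₂* c-commands the pronoun within its binding domain → coindexation would violate Principle B.
*the students₃*: the pronoun c-commands this R-expression → coindexation would violate Principle C on *the students₃*.
*the directors₄*: the pronoun c-commands this R-expression → coindexation would violate Principle C on *the directors₄*.
*the delegates₅*: the pronoun c-commands this R-expression → coindexation would violate Principle C on *the delegates₅*.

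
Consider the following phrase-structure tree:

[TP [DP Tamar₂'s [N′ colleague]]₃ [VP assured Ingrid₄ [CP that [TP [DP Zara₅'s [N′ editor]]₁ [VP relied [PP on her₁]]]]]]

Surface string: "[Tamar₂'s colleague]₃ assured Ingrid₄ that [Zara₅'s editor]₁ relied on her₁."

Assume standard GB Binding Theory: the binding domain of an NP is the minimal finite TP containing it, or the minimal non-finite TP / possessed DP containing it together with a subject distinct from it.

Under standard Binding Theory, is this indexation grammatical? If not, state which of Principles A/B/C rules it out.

The two coindexed NPs are *[Zara₅'s editor]₁* and *her₁*.
*her₁* is a pronoun. Its binding domain is the embedded TP, whose subject is [Zara₅'s editor]₁.
*[Zara₅'s editor]₁* c-commands it within that domain and carries the same index.
The pronoun is locally bound → Principle B violation.

Principle B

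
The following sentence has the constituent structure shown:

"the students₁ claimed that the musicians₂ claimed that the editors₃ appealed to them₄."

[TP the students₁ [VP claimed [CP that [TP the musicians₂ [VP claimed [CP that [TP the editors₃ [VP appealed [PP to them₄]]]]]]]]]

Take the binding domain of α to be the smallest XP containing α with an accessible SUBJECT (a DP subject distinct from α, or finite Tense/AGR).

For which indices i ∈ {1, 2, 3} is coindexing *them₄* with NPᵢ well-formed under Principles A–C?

{1, 2}

*them* is a pronoun, so Principle B applies: it must be free in its binding domain.
Binding domain of *them₄*: the embedded TP, whose subject is the editors₃.
*the students₁* c-commands the pronoun but from outside its binding domain, and is not c-commanded by it → coindexation permitted.
*the musicians₂* c-commands the pronoun but from outside its binding domain, and is not c-commanded by it → coindexation permitted.
*the editors₃* c-commands the pronoun within its binding domain → coindexation would violate Principle B.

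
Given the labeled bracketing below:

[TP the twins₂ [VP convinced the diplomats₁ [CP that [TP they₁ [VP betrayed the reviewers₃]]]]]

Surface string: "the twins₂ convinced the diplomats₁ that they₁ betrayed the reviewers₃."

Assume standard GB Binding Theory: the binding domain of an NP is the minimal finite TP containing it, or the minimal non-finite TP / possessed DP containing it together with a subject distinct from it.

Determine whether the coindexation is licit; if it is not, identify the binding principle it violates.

grammatical

The two coindexed NPs are *the diplomats₁* and *they₁*.
*they₁* is a pronoun; nothing c-commands it within its binding domain (the embedded TP.), so Principle B holds trivially.
*the diplomats₁* is an R-expression; *they₁* does not c-command it, and no other NP shares its index, so Principle C is satisfied.
All principles are respected.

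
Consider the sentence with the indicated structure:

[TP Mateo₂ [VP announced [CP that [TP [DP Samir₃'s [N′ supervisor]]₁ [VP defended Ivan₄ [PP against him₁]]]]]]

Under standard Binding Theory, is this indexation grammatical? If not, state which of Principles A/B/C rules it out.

The two coindexed NPs are *[Samir₃'s supervisor]₁* and *him₁*.
*him₁* is a pronoun. Its binding domain is the embedded TP, whose subject is [Samir₃'s supervisor]₁.
*[Samir₃'s supervisor]₁* c-commands it within that domain and carries the same index.
The pronoun is locally bound → Principle B violation.

Principle B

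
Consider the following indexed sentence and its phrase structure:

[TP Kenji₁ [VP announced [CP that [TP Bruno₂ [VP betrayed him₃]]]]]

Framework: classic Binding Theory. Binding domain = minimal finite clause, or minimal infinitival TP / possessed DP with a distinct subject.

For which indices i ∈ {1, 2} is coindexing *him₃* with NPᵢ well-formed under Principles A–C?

{1}

*him* is a pronoun, so Principle B applies: it must be free in its binding domain.
Binding domain of *him₃*: the embedded TP, whose subject is Bruno₂.
*Kenji₁* c-commands the pronoun but from outside its binding domain, and is not c-commanded by it → coindexation permitted.
*Bruno₂* c-commands the pronoun within its binding domain → coindexation would violate Principle B.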